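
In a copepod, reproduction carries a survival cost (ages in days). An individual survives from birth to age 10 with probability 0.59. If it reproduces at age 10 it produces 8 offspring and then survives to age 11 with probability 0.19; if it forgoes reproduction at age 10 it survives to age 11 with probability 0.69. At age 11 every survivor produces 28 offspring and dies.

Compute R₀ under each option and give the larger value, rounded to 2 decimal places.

11.40

breed at age 10: R₀ = 0.59 × (8 + 0.19 × 28) = 0.59 × 13.3200 = 7.8588
delay to age 11: R₀ = 0.59 × (0.69 × 28) = 0.59 × 19.3200 = 11.3988
Higher: delay to age 11 (11.3988).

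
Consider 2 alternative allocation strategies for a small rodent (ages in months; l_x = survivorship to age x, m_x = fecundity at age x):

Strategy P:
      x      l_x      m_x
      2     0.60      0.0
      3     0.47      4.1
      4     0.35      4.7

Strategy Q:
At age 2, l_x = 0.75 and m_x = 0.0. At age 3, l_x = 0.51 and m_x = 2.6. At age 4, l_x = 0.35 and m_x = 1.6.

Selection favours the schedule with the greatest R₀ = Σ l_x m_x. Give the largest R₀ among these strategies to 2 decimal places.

Strategy P: R₀ = 0.60×0.0 + 0.47×4.1 + 0.35×4.7 = 3.5720
Strategy Q: R₀ = 0.75×0.0 + 0.51×2.6 + 0.35×1.6 = 1.8860
Highest R₀: strategy P with 3.5720.

3.57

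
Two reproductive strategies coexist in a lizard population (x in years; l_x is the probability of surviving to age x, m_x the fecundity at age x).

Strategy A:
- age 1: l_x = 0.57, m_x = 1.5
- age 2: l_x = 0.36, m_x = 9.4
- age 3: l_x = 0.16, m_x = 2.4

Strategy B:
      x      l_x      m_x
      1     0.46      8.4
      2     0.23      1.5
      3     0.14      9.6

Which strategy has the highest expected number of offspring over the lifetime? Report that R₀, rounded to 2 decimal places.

Strategy A: R₀ = 0.57×1.5 + 0.36×9.4 + 0.16×2.4 = 4.6230
Strategy B: R₀ = 0.46×8.4 + 0.23×1.5 + 0.14×9.6 = 5.5530
Highest R₀: strategy B with 5.5530.

5.55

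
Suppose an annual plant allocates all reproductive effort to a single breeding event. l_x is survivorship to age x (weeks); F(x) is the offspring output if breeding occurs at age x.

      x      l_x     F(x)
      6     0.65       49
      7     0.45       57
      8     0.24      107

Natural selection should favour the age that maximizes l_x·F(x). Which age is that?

6

Expected offspring if breeding at age x = l_x × F(x):
  age 6: 0.65 × 49 = 31.850
  age 7: 0.45 × 57 = 25.650
  age 8: 0.24 × 107 = 25.680
Maximum at age 6 (31.850).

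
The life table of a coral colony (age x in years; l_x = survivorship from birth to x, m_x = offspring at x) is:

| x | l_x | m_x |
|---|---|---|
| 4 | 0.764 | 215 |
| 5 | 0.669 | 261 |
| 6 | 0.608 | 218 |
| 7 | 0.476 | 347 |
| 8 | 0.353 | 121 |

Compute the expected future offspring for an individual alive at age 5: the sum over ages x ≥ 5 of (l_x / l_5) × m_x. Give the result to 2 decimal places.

l_5 = 0.669. Conditional survival from age 5 to x is l_x / l_5.
  x=5: (0.669/0.669) × 261 = 261.0000
  x=6: (0.608/0.669) × 218 = 198.1226
  x=7: (0.476/0.669) × 347 = 246.8939
  x=8: (0.353/0.669) × 121 = 63.8460
Sum = 261.0000 + 198.1226 + 246.8939 + 63.8460 = 769.8625

769.86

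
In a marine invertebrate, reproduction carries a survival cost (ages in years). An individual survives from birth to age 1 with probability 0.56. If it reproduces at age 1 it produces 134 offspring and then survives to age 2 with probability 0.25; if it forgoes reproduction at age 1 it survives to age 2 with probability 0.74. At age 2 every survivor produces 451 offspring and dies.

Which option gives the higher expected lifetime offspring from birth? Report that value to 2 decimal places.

186.89

breed at age 1: R₀ = 0.56 × (134 + 0.25 × 451) = 0.56 × 246.7500 = 138.1800
delay to age 2: R₀ = 0.56 × (0.74 × 451) = 0.56 × 333.7400 = 186.8944
Higher: delay to age 2 (186.8944).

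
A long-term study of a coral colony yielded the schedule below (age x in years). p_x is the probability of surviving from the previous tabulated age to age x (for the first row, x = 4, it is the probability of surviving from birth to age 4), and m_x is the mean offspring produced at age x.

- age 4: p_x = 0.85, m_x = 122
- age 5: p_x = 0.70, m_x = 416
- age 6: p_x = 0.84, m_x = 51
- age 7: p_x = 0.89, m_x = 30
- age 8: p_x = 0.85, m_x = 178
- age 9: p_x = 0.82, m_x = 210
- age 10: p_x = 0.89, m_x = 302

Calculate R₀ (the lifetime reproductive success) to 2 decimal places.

605.80

Survivorship from birth: l_x = p_4·p_5·…·p_x.
  l_4 = 0.85000
  l_5 = 0.59500
  l_6 = 0.49980
  l_7 = 0.44482
  l_8 = 0.37810
  l_9 = 0.31004
  l_10 = 0.27594
R₀ = Σ l_x m_x:
  age 4: 0.85000 × 122 = 103.7000
  age 5: 0.59500 × 416 = 247.5200
  age 6: 0.49980 × 51 = 25.4898
  age 7: 0.44482 × 30 = 13.3446
  age 8: 0.37810 × 178 = 67.3018
  age 9: 0.31004 × 210 = 65.1084
  age 10: 0.27594 × 302 = 83.3339
R₀ = 103.7000 + 247.5200 + 25.4898 + 13.3446 + 67.3018 + 65.1084 + 83.3339 = 605.7985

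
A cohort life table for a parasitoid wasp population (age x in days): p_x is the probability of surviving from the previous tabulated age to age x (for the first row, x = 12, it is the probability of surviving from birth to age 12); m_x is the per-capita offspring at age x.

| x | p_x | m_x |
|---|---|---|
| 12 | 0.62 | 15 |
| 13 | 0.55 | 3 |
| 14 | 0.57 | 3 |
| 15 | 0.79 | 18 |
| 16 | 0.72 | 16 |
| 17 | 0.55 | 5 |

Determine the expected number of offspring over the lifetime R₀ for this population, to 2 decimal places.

Survivorship from birth: l_x = p_12·p_13·…·p_x.
  l_12 = 0.62000
  l_13 = 0.34100
  l_14 = 0.19437
  l_15 = 0.15355
  l_16 = 0.11056
  l_17 = 0.06081
R₀ = Σ l_x m_x:
  age 12: 0.62000 × 15 = 9.3000
  age 13: 0.34100 × 3 = 1.0230
  age 14: 0.19437 × 3 = 0.5831
  age 15: 0.15355 × 18 = 2.7639
  age 16: 0.11056 × 16 = 1.7690
  age 17: 0.06081 × 5 = 0.3041
R₀ = 9.3000 + 1.0230 + 0.5831 + 2.7639 + 1.7690 + 0.3041 = 15.7430

15.74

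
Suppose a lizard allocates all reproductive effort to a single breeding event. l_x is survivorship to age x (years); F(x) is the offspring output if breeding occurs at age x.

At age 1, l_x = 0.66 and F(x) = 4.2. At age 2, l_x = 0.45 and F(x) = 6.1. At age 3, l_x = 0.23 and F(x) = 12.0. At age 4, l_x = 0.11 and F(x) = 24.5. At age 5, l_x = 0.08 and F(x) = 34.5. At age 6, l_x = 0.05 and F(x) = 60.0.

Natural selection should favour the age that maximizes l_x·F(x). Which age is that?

6

Expected offspring if breeding at age x = l_x × F(x):
  age 1: 0.66 × 4.2 = 2.772
  age 2: 0.45 × 6.1 = 2.745
  age 3: 0.23 × 12.0 = 2.760
  age 4: 0.11 × 24.5 = 2.695
  age 5: 0.08 × 34.5 = 2.760
  age 6: 0.05 × 60.0 = 3.000
Maximum at age 6 (3.000).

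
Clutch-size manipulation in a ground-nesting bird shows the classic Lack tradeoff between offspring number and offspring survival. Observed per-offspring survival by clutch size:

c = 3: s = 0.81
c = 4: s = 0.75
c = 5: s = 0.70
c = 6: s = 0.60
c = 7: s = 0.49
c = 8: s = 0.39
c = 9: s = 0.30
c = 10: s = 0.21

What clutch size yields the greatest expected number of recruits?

Expected recruits = c × s(c):
  c=3: 3 × 0.81 = 2.430
  c=4: 4 × 0.75 = 3.000
  c=5: 5 × 0.70 = 3.500
  c=6: 6 × 0.60 = 3.600
  c=7: 7 × 0.49 = 3.430
  c=8: 8 × 0.39 = 3.120
  c=9: 9 × 0.30 = 2.700
  c=10: 10 × 0.21 = 2.100
Maximum at c = 6 (3.600 recruits).

6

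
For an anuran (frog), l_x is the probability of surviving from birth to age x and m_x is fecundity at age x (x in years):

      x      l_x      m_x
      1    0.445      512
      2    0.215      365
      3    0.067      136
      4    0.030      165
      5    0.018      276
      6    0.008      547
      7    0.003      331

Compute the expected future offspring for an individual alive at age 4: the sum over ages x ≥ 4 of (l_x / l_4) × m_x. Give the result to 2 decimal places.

l_4 = 0.030. Conditional survival from age 4 to x is l_x / l_4.
  x=4: (0.030/0.030) × 165 = 165.0000
  x=5: (0.018/0.030) × 276 = 165.6000
  x=6: (0.008/0.030) × 547 = 145.8667
  x=7: (0.003/0.030) × 331 = 33.1000
Sum = 165.0000 + 165.6000 + 145.8667 + 33.1000 = 509.5667

509.57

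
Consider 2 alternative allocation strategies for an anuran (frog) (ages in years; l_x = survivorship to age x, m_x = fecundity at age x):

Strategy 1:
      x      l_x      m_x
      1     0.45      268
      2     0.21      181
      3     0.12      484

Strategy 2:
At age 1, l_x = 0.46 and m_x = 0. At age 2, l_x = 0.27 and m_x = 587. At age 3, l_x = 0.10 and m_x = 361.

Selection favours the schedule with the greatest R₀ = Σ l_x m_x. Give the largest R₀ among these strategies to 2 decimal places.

Strategy 1: R₀ = 0.45×268 + 0.21×181 + 0.12×484 = 216.6900
Strategy 2: R₀ = 0.46×0 + 0.27×587 + 0.10×361 = 194.5900
Highest R₀: strategy 1 with 216.6900.

216.69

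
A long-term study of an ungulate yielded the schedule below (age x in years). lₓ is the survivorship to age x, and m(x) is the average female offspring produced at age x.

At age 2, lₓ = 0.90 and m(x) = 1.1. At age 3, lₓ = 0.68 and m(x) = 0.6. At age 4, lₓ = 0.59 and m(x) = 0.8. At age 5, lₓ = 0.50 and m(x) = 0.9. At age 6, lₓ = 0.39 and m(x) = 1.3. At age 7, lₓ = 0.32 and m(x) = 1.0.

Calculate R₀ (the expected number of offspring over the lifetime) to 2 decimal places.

R₀ = Σ lₓ m(x):
  age 2: 0.90 × 1.1 = 0.9900
  age 3: 0.68 × 0.6 = 0.4080
  age 4: 0.59 × 0.8 = 0.4720
  age 5: 0.50 × 0.9 = 0.4500
  age 6: 0.39 × 1.3 = 0.5070
  age 7: 0.32 × 1.0 = 0.3200
R₀ = 0.9900 + 0.4080 + 0.4720 + 0.4500 + 0.5070 + 0.3200 = 3.1470

3.15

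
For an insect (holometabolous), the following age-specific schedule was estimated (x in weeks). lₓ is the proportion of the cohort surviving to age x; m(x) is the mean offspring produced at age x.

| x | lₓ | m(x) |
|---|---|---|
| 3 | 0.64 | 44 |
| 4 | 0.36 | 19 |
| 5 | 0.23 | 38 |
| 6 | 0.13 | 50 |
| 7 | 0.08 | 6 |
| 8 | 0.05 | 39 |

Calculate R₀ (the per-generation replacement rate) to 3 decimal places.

R₀ = Σ lₓ m(x):
  age 3: 0.64 × 44 = 28.1600
  age 4: 0.36 × 19 = 6.8400
  age 5: 0.23 × 38 = 8.7400
  age 6: 0.13 × 50 = 6.5000
  age 7: 0.08 × 6 = 0.4800
  age 8: 0.05 × 39 = 1.9500
R₀ = 28.1600 + 6.8400 + 8.7400 + 6.5000 + 0.4800 + 1.9500 = 52.6700

52.670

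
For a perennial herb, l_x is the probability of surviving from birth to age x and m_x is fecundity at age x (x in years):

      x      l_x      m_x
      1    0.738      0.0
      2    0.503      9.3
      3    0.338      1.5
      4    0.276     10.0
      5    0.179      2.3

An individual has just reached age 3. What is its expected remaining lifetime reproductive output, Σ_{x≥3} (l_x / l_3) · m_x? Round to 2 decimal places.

l_3 = 0.338. Conditional survival from age 3 to x is l_x / l_3.
  x=3: (0.338/0.338) × 1.5 = 1.5000
  x=4: (0.276/0.338) × 10.0 = 8.1657
  x=5: (0.179/0.338) × 2.3 = 1.2180
Sum = 1.5000 + 8.1657 + 1.2180 = 10.8837

10.88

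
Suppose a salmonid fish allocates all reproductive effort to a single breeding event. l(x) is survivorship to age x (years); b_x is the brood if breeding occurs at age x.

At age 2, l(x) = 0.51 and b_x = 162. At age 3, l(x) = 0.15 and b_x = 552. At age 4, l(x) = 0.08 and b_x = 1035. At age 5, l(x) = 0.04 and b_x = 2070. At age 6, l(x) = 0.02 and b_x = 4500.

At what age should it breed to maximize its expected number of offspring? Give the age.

6

Expected offspring if breeding at age x = l(x) × b_x:
  age 2: 0.51 × 162 = 82.620
  age 3: 0.15 × 552 = 82.800
  age 4: 0.08 × 1035 = 82.800
  age 5: 0.04 × 2070 = 82.800
  age 6: 0.02 × 4500 = 90.000
Maximum at age 6 (90.000).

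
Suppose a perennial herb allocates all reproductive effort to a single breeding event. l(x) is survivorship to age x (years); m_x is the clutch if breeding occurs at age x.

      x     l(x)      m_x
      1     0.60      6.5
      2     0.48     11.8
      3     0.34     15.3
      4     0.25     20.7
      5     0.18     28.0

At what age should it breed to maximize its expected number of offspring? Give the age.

Expected offspring if breeding at age x = l(x) × m_x:
  age 1: 0.60 × 6.5 = 3.900
  age 2: 0.48 × 11.8 = 5.664
  age 3: 0.34 × 15.3 = 5.202
  age 4: 0.25 × 20.7 = 5.175
  age 5: 0.18 × 28.0 = 5.040
Maximum at age 2 (5.664).

2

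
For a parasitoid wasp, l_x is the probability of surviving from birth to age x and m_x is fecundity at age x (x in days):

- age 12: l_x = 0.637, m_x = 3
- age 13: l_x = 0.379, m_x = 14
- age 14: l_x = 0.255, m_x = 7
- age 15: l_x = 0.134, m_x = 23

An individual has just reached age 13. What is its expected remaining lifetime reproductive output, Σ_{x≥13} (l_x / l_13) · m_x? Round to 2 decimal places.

26.84

l_13 = 0.379. Conditional survival from age 13 to x is l_x / l_13.
  x=13: (0.379/0.379) × 14 = 14.0000
  x=14: (0.255/0.379) × 7 = 4.7098
  x=15: (0.134/0.379) × 23 = 8.1319
Sum = 14.0000 + 4.7098 + 8.1319 = 26.8417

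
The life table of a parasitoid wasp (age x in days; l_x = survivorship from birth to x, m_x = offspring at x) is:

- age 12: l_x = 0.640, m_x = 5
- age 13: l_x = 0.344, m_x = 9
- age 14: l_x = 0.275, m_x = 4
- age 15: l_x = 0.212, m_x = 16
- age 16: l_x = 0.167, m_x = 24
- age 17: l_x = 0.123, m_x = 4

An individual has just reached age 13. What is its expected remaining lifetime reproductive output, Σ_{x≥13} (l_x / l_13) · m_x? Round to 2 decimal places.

35.14

l_13 = 0.344. Conditional survival from age 13 to x is l_x / l_13.
  x=13: (0.344/0.344) × 9 = 9.0000
  x=14: (0.275/0.344) × 4 = 3.1977
  x=15: (0.212/0.344) × 16 = 9.8605
  x=16: (0.167/0.344) × 24 = 11.6512
  x=17: (0.123/0.344) × 4 = 1.4302
Sum = 9.0000 + 3.1977 + 9.8605 + 11.6512 + 1.4302 = 35.1395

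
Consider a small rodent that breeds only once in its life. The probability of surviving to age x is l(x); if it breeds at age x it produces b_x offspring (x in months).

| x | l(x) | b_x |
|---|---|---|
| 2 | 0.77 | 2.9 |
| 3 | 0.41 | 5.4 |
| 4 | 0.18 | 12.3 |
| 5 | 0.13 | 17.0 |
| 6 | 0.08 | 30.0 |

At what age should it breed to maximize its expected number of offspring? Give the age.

Expected offspring if breeding at age x = l(x) × b_x:
  age 2: 0.77 × 2.9 = 2.233
  age 3: 0.41 × 5.4 = 2.214
  age 4: 0.18 × 12.3 = 2.214
  age 5: 0.13 × 17.0 = 2.210
  age 6: 0.08 × 30.0 = 2.400
Maximum at age 6 (2.400).

6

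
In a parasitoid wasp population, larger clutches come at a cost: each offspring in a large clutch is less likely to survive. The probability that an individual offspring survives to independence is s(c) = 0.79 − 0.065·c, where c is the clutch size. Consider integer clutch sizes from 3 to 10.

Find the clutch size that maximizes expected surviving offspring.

6

Expected surviving offspring = c × s(c):
  c=3: 3 × 0.595 = 1.785
  c=4: 4 × 0.530 = 2.120
  c=5: 5 × 0.465 = 2.325
  c=6: 6 × 0.400 = 2.400
  c=7: 7 × 0.335 = 2.345
  c=8: 8 × 0.270 = 2.160
  c=9: 9 × 0.205 = 1.845
  c=10: 10 × 0.140 = 1.400
Maximum at c = 6 (2.400 surviving offspring).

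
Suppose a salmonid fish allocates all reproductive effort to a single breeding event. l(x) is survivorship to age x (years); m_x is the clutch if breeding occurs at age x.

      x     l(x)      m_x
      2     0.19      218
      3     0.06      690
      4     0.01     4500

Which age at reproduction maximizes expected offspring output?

Expected offspring if breeding at age x = l(x) × m_x:
  age 2: 0.19 × 218 = 41.420
  age 3: 0.06 × 690 = 41.400
  age 4: 0.01 × 4500 = 45.000
Maximum at age 4 (45.000).

4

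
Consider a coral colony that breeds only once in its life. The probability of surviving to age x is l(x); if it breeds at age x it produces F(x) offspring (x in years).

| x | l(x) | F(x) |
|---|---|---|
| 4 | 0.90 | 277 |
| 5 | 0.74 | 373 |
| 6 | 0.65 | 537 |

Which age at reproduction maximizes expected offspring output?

Expected offspring if breeding at age x = l(x) × F(x):
  age 4: 0.90 × 277 = 249.300
  age 5: 0.74 × 373 = 276.020
  age 6: 0.65 × 537 = 349.050
Maximum at age 6 (349.050).

6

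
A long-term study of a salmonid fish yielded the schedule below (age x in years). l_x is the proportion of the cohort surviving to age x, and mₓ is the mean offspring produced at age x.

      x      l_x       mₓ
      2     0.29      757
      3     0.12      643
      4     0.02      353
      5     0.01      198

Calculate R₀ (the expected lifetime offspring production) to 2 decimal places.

R₀ = Σ l_x mₓ:
  age 2: 0.29 × 757 = 219.5300
  age 3: 0.12 × 643 = 77.1600
  age 4: 0.02 × 353 = 7.0600
  age 5: 0.01 × 198 = 1.9800
R₀ = 219.5300 + 77.1600 + 7.0600 + 1.9800 = 305.7300

305.73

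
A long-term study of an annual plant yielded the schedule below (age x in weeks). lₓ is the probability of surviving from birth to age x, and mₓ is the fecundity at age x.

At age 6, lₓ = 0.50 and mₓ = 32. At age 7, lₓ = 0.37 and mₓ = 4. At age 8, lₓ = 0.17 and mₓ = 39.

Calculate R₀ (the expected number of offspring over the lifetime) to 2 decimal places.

24.11

R₀ = Σ lₓ mₓ:
  age 6: 0.50 × 32 = 16.0000
  age 7: 0.37 × 4 = 1.4800
  age 8: 0.17 × 39 = 6.6300
R₀ = 16.0000 + 1.4800 + 6.6300 = 24.1100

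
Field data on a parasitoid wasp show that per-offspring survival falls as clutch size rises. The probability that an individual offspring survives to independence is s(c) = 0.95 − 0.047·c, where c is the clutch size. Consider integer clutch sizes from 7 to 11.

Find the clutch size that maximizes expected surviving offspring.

Expected surviving offspring = c × s(c):
  c=7: 7 × 0.621 = 4.347
  c=8: 8 × 0.574 = 4.592
  c=9: 9 × 0.527 = 4.743
  c=10: 10 × 0.480 = 4.800
  c=11: 11 × 0.433 = 4.763
Maximum at c = 10 (4.800 surviving offspring).

10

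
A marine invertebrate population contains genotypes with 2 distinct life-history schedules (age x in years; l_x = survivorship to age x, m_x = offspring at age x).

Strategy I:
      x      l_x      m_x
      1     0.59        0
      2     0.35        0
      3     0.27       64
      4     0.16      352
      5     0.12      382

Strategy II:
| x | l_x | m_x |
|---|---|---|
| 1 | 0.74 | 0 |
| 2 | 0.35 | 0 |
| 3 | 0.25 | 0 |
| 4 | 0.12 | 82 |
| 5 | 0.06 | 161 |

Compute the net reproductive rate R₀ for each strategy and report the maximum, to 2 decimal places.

Strategy I: R₀ = 0.59×0 + 0.35×0 + 0.27×64 + 0.16×352 + 0.12×382 = 119.4400
Strategy II: R₀ = 0.74×0 + 0.35×0 + 0.25×0 + 0.12×82 + 0.06×161 = 19.5000
Highest R₀: strategy I with 119.4400.

119.44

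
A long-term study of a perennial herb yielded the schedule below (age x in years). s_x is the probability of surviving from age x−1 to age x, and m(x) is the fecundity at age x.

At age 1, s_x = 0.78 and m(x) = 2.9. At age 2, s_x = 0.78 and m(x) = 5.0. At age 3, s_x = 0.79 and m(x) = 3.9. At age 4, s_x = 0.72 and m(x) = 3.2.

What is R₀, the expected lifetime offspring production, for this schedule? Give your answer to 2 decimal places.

Survivorship from birth: l_x = s_1·s_2·…·s_x.
  l_1 = 0.78000
  l_2 = 0.60840
  l_3 = 0.48064
  l_4 = 0.34606
R₀ = Σ l_x m(x):
  age 1: 0.78000 × 2.9 = 2.2620
  age 2: 0.60840 × 5.0 = 3.0420
  age 3: 0.48064 × 3.9 = 1.8745
  age 4: 0.34606 × 3.2 = 1.1074
R₀ = 2.2620 + 3.0420 + 1.8745 + 1.1074 = 8.2859

8.29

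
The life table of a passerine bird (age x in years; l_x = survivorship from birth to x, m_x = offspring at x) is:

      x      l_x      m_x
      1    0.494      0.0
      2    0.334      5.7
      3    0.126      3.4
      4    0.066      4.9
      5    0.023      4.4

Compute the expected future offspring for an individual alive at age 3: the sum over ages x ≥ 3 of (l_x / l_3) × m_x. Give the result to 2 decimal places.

6.77

l_3 = 0.126. Conditional survival from age 3 to x is l_x / l_3.
  x=3: (0.126/0.126) × 3.4 = 3.4000
  x=4: (0.066/0.126) × 4.9 = 2.5667
  x=5: (0.023/0.126) × 4.4 = 0.8032
Sum = 3.4000 + 2.5667 + 0.8032 = 6.7698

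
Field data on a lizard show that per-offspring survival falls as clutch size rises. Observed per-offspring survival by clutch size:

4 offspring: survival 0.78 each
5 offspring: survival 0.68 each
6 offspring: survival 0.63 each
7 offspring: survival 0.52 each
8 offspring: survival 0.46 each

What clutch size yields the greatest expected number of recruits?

Expected recruits = c × s(c):
  c=4: 4 × 0.78 = 3.120
  c=5: 5 × 0.68 = 3.400
  c=6: 6 × 0.63 = 3.780
  c=7: 7 × 0.52 = 3.640
  c=8: 8 × 0.46 = 3.680
Maximum at c = 6 (3.780 recruits).

6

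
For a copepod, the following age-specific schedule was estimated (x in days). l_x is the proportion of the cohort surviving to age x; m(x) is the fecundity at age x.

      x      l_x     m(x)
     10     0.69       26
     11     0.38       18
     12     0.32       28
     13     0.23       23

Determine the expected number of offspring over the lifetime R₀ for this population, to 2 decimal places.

39.03

R₀ = Σ l_x m(x):
  age 10: 0.69 × 26 = 17.9400
  age 11: 0.38 × 18 = 6.8400
  age 12: 0.32 × 28 = 8.9600
  age 13: 0.23 × 23 = 5.2900
R₀ = 17.9400 + 6.8400 + 8.9600 + 5.2900 = 39.0300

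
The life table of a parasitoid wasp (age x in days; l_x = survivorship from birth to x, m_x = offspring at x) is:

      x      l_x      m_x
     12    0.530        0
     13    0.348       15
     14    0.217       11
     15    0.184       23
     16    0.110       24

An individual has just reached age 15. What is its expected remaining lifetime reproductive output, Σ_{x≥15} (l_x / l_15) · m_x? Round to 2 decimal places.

37.35

l_15 = 0.184. Conditional survival from age 15 to x is l_x / l_15.
  x=15: (0.184/0.184) × 23 = 23.0000
  x=16: (0.110/0.184) × 24 = 14.3478
Sum = 23.0000 + 14.3478 = 37.3478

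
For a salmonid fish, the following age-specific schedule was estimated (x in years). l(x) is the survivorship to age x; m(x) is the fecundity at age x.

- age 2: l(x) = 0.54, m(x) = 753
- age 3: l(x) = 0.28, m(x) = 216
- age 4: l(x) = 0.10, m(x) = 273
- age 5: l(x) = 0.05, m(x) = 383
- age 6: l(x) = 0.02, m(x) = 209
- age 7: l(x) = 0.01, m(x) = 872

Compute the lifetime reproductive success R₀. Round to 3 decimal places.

R₀ = Σ l(x) m(x):
  age 2: 0.54 × 753 = 406.6200
  age 3: 0.28 × 216 = 60.4800
  age 4: 0.10 × 273 = 27.3000
  age 5: 0.05 × 383 = 19.1500
  age 6: 0.02 × 209 = 4.1800
  age 7: 0.01 × 872 = 8.7200
R₀ = 406.6200 + 60.4800 + 27.3000 + 19.1500 + 4.1800 + 8.7200 = 526.4500

526.450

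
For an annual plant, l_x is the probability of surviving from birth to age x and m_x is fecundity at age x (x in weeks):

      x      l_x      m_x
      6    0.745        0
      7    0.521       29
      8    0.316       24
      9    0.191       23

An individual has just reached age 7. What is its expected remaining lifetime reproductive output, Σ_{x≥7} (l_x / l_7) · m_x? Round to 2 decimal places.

l_7 = 0.521. Conditional survival from age 7 to x is l_x / l_7.
  x=7: (0.521/0.521) × 29 = 29.0000
  x=8: (0.316/0.521) × 24 = 14.5566
  x=9: (0.191/0.521) × 23 = 8.4319
Sum = 29.0000 + 14.5566 + 8.4319 = 51.9885

51.99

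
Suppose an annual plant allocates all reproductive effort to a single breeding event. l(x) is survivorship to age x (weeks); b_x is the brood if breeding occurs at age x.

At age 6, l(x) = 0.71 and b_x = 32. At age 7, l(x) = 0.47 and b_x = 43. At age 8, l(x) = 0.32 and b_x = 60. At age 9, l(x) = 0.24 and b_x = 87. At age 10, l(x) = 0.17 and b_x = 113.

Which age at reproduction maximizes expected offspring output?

6

Expected offspring if breeding at age x = l(x) × b_x:
  age 6: 0.71 × 32 = 22.720
  age 7: 0.47 × 43 = 20.210
  age 8: 0.32 × 60 = 19.200
  age 9: 0.24 × 87 = 20.880
  age 10: 0.17 × 113 = 19.210
Maximum at age 6 (22.720).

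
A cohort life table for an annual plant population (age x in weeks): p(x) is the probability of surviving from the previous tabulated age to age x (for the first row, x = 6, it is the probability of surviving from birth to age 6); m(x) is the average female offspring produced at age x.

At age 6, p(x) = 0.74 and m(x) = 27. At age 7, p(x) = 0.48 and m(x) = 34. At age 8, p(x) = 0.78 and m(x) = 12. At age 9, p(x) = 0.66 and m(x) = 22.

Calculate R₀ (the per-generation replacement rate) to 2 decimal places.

Survivorship from birth: l_x = p_6·p_7·…·p_x.
  l_6 = 0.74000
  l_7 = 0.35520
  l_8 = 0.27706
  l_9 = 0.18286
R₀ = Σ l_x m(x):
  age 6: 0.74000 × 27 = 19.9800
  age 7: 0.35520 × 34 = 12.0768
  age 8: 0.27706 × 12 = 3.3247
  age 9: 0.18286 × 22 = 4.0229
R₀ = 19.9800 + 12.0768 + 3.3247 + 4.0229 = 39.4044

39.40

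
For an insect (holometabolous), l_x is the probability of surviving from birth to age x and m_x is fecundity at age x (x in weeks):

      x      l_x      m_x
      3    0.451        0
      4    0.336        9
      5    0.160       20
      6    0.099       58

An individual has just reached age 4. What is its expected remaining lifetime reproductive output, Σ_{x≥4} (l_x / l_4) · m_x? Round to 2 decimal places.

35.61

l_4 = 0.336. Conditional survival from age 4 to x is l_x / l_4.
  x=4: (0.336/0.336) × 9 = 9.0000
  x=5: (0.160/0.336) × 20 = 9.5238
  x=6: (0.099/0.336) × 58 = 17.0893
Sum = 9.0000 + 9.5238 + 17.0893 = 35.6131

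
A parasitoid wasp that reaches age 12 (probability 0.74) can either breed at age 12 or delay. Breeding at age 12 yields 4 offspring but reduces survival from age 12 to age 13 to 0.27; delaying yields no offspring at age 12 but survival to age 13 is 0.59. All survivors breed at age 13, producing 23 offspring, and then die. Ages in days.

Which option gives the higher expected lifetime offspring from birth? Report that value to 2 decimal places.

breed at age 12: R₀ = 0.74 × (4 + 0.27 × 23) = 0.74 × 10.2100 = 7.5554
delay to age 13: R₀ = 0.74 × (0.59 × 23) = 0.74 × 13.5700 = 10.0418
Higher: delay to age 13 (10.0418).

10.04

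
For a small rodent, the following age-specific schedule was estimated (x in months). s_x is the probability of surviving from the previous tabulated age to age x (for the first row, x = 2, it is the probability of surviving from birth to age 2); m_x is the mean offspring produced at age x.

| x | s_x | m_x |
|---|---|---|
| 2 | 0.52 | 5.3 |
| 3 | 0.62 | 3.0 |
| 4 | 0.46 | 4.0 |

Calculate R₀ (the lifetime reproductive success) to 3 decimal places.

4.316

Survivorship from birth: l_x = s_2·s_3·…·s_x.
  l_2 = 0.52000
  l_3 = 0.32240
  l_4 = 0.14830
R₀ = Σ l_x m_x:
  age 2: 0.52000 × 5.3 = 2.7560
  age 3: 0.32240 × 3.0 = 0.9672
  age 4: 0.14830 × 4.0 = 0.5932
R₀ = 2.7560 + 0.9672 + 0.5932 = 4.3164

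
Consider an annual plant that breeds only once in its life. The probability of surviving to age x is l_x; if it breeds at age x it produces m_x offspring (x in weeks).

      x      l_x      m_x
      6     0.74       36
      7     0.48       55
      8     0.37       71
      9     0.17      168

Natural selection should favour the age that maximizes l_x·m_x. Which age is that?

9

Expected offspring if breeding at age x = l_x × m_x:
  age 6: 0.74 × 36 = 26.640
  age 7: 0.48 × 55 = 26.400
  age 8: 0.37 × 71 = 26.270
  age 9: 0.17 × 168 = 28.560
Maximum at age 9 (28.560).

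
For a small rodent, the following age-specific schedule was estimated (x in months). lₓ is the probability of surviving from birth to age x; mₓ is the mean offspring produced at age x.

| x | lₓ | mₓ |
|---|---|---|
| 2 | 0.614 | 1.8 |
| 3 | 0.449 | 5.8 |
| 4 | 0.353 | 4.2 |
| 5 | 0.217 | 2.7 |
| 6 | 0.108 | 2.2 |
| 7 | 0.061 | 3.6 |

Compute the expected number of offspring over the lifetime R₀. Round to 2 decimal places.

R₀ = Σ lₓ mₓ:
  age 2: 0.614 × 1.8 = 1.1052
  age 3: 0.449 × 5.8 = 2.6042
  age 4: 0.353 × 4.2 = 1.4826
  age 5: 0.217 × 2.7 = 0.5859
  age 6: 0.108 × 2.2 = 0.2376
  age 7: 0.061 × 3.6 = 0.2196
R₀ = 1.1052 + 2.6042 + 1.4826 + 0.5859 + 0.2376 + 0.2196 = 6.2351

6.24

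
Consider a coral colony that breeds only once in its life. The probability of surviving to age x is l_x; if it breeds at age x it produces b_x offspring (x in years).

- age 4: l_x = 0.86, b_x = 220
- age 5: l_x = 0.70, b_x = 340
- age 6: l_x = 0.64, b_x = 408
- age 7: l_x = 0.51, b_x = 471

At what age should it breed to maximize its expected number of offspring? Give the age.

6

Expected offspring if breeding at age x = l_x × b_x:
  age 4: 0.86 × 220 = 189.200
  age 5: 0.70 × 340 = 238.000
  age 6: 0.64 × 408 = 261.120
  age 7: 0.51 × 471 = 240.210
Maximum at age 6 (261.120).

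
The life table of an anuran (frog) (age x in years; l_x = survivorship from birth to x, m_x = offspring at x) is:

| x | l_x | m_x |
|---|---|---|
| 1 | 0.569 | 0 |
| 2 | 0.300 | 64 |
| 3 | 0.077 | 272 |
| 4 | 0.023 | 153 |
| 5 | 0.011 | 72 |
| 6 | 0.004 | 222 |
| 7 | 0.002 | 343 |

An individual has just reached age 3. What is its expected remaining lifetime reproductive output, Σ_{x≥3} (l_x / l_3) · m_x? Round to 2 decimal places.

348.43

l_3 = 0.077. Conditional survival from age 3 to x is l_x / l_3.
  x=3: (0.077/0.077) × 272 = 272.0000
  x=4: (0.023/0.077) × 153 = 45.7013
  x=5: (0.011/0.077) × 72 = 10.2857
  x=6: (0.004/0.077) × 222 = 11.5325
  x=7: (0.002/0.077) × 343 = 8.9091
Sum = 272.0000 + 45.7013 + 10.2857 + 11.5325 + 8.9091 = 348.4286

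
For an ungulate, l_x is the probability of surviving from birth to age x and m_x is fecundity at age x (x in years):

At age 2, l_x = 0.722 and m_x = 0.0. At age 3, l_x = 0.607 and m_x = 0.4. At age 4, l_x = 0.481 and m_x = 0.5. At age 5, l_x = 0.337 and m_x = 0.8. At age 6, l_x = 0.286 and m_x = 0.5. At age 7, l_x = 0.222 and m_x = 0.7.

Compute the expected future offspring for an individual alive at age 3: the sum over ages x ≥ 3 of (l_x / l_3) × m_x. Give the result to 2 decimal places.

l_3 = 0.607. Conditional survival from age 3 to x is l_x / l_3.
  x=3: (0.607/0.607) × 0.4 = 0.4000
  x=4: (0.481/0.607) × 0.5 = 0.3962
  x=5: (0.337/0.607) × 0.8 = 0.4442
  x=6: (0.286/0.607) × 0.5 = 0.2356
  x=7: (0.222/0.607) × 0.7 = 0.2560
Sum = 0.4000 + 0.3962 + 0.4442 + 0.2356 + 0.2560 = 1.7320

1.73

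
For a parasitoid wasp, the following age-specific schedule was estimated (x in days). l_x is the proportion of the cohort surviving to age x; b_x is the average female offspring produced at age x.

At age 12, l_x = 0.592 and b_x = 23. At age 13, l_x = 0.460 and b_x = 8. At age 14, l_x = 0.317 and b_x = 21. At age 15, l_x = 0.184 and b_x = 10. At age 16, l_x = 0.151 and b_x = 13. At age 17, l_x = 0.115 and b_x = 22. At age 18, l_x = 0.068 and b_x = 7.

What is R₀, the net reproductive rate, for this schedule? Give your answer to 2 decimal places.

30.76

R₀ = Σ l_x b_x:
  age 12: 0.592 × 23 = 13.6160
  age 13: 0.460 × 8 = 3.6800
  age 14: 0.317 × 21 = 6.6570
  age 15: 0.184 × 10 = 1.8400
  age 16: 0.151 × 13 = 1.9630
  age 17: 0.115 × 22 = 2.5300
  age 18: 0.068 × 7 = 0.4760
R₀ = 13.6160 + 3.6800 + 6.6570 + 1.8400 + 1.9630 + 2.5300 + 0.4760 = 30.7620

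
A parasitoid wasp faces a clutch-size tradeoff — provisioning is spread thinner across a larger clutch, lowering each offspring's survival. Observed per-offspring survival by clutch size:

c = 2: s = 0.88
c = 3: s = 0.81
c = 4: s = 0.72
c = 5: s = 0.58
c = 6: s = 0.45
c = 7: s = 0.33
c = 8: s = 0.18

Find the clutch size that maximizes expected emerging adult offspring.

5

Expected emerging adult offspring = c × s(c):
  c=2: 2 × 0.88 = 1.760
  c=3: 3 × 0.81 = 2.430
  c=4: 4 × 0.72 = 2.880
  c=5: 5 × 0.58 = 2.900
  c=6: 6 × 0.45 = 2.700
  c=7: 7 × 0.33 = 2.310
  c=8: 8 × 0.18 = 1.440
Maximum at c = 5 (2.900 emerging adult offspring).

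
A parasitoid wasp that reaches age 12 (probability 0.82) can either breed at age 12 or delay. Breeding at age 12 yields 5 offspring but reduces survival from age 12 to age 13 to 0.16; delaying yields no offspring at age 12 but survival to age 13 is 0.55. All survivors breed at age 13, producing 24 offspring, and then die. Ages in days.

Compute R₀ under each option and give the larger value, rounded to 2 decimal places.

breed at age 12: R₀ = 0.82 × (5 + 0.16 × 24) = 0.82 × 8.8400 = 7.2488
delay to age 13: R₀ = 0.82 × (0.55 × 24) = 0.82 × 13.2000 = 10.8240
Higher: delay to age 13 (10.8240).

10.82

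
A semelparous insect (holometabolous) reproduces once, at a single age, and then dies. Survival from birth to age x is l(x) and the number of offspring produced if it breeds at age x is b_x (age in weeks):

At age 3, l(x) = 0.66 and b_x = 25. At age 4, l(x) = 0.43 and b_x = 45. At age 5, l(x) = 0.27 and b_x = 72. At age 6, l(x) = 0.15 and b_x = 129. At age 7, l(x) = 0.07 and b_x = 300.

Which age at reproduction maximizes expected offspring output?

7

Expected offspring if breeding at age x = l(x) × b_x:
  age 3: 0.66 × 25 = 16.500
  age 4: 0.43 × 45 = 19.350
  age 5: 0.27 × 72 = 19.440
  age 6: 0.15 × 129 = 19.350
  age 7: 0.07 × 300 = 21.000
Maximum at age 7 (21.000).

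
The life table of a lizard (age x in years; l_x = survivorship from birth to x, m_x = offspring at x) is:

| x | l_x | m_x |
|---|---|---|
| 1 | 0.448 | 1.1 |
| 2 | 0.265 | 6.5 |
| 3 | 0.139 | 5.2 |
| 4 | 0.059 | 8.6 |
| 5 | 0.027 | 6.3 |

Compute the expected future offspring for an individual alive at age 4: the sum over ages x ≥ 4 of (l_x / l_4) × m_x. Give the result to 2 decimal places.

l_4 = 0.059. Conditional survival from age 4 to x is l_x / l_4.
  x=4: (0.059/0.059) × 8.6 = 8.6000
  x=5: (0.027/0.059) × 6.3 = 2.8831
Sum = 8.6000 + 2.8831 = 11.4831

11.48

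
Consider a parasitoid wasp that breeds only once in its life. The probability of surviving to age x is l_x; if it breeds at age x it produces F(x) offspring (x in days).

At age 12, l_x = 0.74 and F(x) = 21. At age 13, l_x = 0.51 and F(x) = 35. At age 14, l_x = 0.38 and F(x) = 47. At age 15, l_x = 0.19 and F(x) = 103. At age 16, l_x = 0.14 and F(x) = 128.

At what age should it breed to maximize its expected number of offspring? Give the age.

15

Expected offspring if breeding at age x = l_x × F(x):
  age 12: 0.74 × 21 = 15.540
  age 13: 0.51 × 35 = 17.850
  age 14: 0.38 × 47 = 17.860
  age 15: 0.19 × 103 = 19.570
  age 16: 0.14 × 128 = 17.920
Maximum at age 15 (19.570).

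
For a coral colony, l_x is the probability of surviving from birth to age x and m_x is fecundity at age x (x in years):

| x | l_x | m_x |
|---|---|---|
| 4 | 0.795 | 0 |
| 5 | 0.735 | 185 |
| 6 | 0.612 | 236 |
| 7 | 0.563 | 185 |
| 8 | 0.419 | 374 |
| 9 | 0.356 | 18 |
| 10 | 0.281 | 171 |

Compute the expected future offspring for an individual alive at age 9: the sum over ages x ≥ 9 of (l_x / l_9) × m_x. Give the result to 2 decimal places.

l_9 = 0.356. Conditional survival from age 9 to x is l_x / l_9.
  x=9: (0.356/0.356) × 18 = 18.0000
  x=10: (0.281/0.356) × 171 = 134.9747
Sum = 18.0000 + 134.9747 = 152.9747

152.97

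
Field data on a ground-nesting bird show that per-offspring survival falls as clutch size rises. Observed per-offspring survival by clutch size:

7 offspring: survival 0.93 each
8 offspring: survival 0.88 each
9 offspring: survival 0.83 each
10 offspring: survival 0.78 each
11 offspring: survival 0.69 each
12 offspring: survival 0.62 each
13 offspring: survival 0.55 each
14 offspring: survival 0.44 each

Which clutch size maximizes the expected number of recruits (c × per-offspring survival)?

10

Expected recruits = c × s(c):
  c=7: 7 × 0.93 = 6.510
  c=8: 8 × 0.88 = 7.040
  c=9: 9 × 0.83 = 7.470
  c=10: 10 × 0.78 = 7.800
  c=11: 11 × 0.69 = 7.590
  c=12: 12 × 0.62 = 7.440
  c=13: 13 × 0.55 = 7.150
  c=14: 14 × 0.44 = 6.160
Maximum at c = 10 (7.800 recruits).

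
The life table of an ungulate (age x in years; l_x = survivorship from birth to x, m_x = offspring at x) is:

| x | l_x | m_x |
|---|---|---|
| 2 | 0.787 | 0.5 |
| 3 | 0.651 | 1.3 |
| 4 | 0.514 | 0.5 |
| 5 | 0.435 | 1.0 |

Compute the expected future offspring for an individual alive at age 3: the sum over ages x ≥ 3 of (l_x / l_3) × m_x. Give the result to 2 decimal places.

2.36

l_3 = 0.651. Conditional survival from age 3 to x is l_x / l_3.
  x=3: (0.651/0.651) × 1.3 = 1.3000
  x=4: (0.514/0.651) × 0.5 = 0.3948
  x=5: (0.435/0.651) × 1.0 = 0.6682
Sum = 1.3000 + 0.3948 + 0.6682 = 2.3630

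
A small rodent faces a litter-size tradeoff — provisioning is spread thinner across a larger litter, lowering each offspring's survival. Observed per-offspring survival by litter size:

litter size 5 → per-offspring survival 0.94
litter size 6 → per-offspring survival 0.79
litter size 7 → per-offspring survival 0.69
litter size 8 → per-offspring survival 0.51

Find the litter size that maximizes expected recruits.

Expected recruits = c × s(c):
  c=5: 5 × 0.94 = 4.700
  c=6: 6 × 0.79 = 4.740
  c=7: 7 × 0.69 = 4.830
  c=8: 8 × 0.51 = 4.080
Maximum at c = 7 (4.830 recruits).

7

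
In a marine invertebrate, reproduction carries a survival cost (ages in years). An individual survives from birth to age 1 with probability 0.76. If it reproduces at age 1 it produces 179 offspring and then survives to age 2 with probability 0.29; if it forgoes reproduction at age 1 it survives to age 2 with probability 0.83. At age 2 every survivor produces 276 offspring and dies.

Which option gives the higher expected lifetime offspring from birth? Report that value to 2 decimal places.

196.87

breed at age 1: R₀ = 0.76 × (179 + 0.29 × 276) = 0.76 × 259.0400 = 196.8704
delay to age 2: R₀ = 0.76 × (0.83 × 276) = 0.76 × 229.0800 = 174.1008
Higher: breed at age 1 (196.8704).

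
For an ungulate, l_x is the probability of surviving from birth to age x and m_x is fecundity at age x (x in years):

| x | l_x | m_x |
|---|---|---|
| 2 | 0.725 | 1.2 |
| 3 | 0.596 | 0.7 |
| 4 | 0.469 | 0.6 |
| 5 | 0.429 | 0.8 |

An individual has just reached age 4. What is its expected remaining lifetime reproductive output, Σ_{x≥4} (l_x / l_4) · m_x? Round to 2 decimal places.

l_4 = 0.469. Conditional survival from age 4 to x is l_x / l_4.
  x=4: (0.469/0.469) × 0.6 = 0.6000
  x=5: (0.429/0.469) × 0.8 = 0.7318
Sum = 0.6000 + 0.7318 = 1.3318

1.33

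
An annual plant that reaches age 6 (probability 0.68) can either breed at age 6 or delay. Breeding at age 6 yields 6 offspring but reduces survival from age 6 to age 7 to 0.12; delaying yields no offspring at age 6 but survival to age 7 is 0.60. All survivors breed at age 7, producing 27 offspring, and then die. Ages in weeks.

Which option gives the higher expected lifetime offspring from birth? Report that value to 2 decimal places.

breed at age 6: R₀ = 0.68 × (6 + 0.12 × 27) = 0.68 × 9.2400 = 6.2832
delay to age 7: R₀ = 0.68 × (0.60 × 27) = 0.68 × 16.2000 = 11.0160
Higher: delay to age 7 (11.0160).

11.02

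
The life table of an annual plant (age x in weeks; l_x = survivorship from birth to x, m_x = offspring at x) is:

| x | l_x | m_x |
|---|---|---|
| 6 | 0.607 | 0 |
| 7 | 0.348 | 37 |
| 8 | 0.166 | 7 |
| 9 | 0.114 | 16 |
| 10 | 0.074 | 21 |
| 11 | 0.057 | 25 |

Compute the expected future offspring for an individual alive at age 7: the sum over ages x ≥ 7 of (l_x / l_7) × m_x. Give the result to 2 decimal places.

l_7 = 0.348. Conditional survival from age 7 to x is l_x / l_7.
  x=7: (0.348/0.348) × 37 = 37.0000
  x=8: (0.166/0.348) × 7 = 3.3391
  x=9: (0.114/0.348) × 16 = 5.2414
  x=10: (0.074/0.348) × 21 = 4.4655
  x=11: (0.057/0.348) × 25 = 4.0948
Sum = 37.0000 + 3.3391 + 5.2414 + 4.4655 + 4.0948 = 54.1408

54.14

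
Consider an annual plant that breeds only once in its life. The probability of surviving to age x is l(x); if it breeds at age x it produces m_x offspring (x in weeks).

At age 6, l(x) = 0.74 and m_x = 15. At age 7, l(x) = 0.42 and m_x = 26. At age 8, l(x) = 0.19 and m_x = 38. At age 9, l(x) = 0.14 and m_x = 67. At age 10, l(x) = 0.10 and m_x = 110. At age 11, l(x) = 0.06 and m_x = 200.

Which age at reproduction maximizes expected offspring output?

11

Expected offspring if breeding at age x = l(x) × m_x:
  age 6: 0.74 × 15 = 11.100
  age 7: 0.42 × 26 = 10.920
  age 8: 0.19 × 38 = 7.220
  age 9: 0.14 × 67 = 9.380
  age 10: 0.10 × 110 = 11.000
  age 11: 0.06 × 200 = 12.000
Maximum at age 11 (12.000).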